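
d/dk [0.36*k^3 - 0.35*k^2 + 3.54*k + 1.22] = 1.08*k^2 - 0.7*k + 3.54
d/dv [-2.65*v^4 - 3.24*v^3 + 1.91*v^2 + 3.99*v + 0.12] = -10.6*v^3 - 9.72*v^2 + 3.82*v + 3.99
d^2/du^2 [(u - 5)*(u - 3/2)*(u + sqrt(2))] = 6*u - 13 + 2*sqrt(2)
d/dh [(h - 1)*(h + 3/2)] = 2*h + 1/2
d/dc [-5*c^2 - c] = -10*c - 1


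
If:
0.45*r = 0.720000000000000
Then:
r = 1.60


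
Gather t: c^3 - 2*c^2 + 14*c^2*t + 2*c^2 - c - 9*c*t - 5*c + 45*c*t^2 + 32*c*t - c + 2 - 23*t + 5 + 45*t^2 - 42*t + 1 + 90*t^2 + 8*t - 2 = c^3 - 7*c + t^2*(45*c + 135) + t*(14*c^2 + 23*c - 57) + 6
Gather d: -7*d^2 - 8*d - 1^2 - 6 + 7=-7*d^2 - 8*d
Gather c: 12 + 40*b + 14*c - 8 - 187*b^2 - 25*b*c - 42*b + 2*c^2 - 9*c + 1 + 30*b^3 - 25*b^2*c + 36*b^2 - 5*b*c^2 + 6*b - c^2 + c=30*b^3 - 151*b^2 + 4*b + c^2*(1 - 5*b) + c*(-25*b^2 - 25*b + 6) + 5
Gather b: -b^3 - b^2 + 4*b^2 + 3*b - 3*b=-b^3 + 3*b^2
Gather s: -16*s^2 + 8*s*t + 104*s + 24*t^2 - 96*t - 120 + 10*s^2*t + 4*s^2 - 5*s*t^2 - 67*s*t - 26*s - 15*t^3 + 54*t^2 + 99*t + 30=s^2*(10*t - 12) + s*(-5*t^2 - 59*t + 78) - 15*t^3 + 78*t^2 + 3*t - 90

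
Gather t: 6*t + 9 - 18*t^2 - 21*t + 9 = -18*t^2 - 15*t + 18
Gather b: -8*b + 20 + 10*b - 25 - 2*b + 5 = 0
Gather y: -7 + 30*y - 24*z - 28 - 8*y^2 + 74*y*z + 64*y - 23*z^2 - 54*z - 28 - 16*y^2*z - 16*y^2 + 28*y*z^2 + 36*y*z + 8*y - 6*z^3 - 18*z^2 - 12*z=y^2*(-16*z - 24) + y*(28*z^2 + 110*z + 102) - 6*z^3 - 41*z^2 - 90*z - 63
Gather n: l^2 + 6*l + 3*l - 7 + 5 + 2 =l^2 + 9*l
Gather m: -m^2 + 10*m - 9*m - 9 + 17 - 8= -m^2 + m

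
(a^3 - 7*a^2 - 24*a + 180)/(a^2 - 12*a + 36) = a + 5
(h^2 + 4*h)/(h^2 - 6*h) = (h + 4)/(h - 6)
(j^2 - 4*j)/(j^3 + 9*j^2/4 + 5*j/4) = 4*(j - 4)/(4*j^2 + 9*j + 5)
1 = 1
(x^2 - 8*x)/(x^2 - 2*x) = (x - 8)/(x - 2)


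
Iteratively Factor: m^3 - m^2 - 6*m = (m)*(m^2 - m - 6) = m*(m - 3)*(m + 2)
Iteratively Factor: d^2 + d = (d + 1)*(d)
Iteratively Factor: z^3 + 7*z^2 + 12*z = (z + 3)*(z^2 + 4*z) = (z + 3)*(z + 4)*(z)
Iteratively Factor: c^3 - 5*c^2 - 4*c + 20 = (c - 5)*(c^2 - 4) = (c - 5)*(c + 2)*(c - 2)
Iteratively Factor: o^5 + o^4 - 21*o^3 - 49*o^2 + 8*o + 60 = (o + 2)*(o^4 - o^3 - 19*o^2 - 11*o + 30) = (o - 1)*(o + 2)*(o^3 - 19*o - 30) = (o - 5)*(o - 1)*(o + 2)*(o^2 + 5*o + 6) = (o - 5)*(o - 1)*(o + 2)*(o + 3)*(o + 2)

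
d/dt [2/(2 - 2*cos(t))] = -sin(t)/(cos(t) - 1)^2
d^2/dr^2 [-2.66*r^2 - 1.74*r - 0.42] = -5.32000000000000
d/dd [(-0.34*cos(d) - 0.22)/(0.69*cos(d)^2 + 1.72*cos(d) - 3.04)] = (0.2346*sin(d)^2 - 0.3036*cos(d) - 1.6466)*sin(d)/(0.69*cos(d)^2 + 1.72*cos(d) - 3.04)^2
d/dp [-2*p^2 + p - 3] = 1 - 4*p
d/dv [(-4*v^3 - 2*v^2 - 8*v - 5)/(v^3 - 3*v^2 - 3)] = (14*v^4 + 16*v^3 + 27*v^2 - 18*v + 24)/(v^6 - 6*v^5 + 9*v^4 - 6*v^3 + 18*v^2 + 9)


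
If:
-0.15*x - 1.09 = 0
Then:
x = -7.27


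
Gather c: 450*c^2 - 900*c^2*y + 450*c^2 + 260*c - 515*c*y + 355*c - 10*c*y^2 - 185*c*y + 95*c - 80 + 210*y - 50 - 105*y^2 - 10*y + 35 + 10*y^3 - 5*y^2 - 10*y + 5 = c^2*(900 - 900*y) + c*(-10*y^2 - 700*y + 710) + 10*y^3 - 110*y^2 + 190*y - 90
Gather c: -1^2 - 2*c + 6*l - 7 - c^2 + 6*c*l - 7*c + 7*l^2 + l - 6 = -c^2 + c*(6*l - 9) + 7*l^2 + 7*l - 14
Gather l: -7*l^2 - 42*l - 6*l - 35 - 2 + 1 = -7*l^2 - 48*l - 36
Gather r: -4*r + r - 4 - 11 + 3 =-3*r - 12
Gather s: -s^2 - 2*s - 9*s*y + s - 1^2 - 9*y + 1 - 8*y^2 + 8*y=-s^2 + s*(-9*y - 1) - 8*y^2 - y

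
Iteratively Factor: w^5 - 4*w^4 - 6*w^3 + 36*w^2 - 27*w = (w - 3)*(w^4 - w^3 - 9*w^2 + 9*w) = (w - 3)^2*(w^3 + 2*w^2 - 3*w) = w*(w - 3)^2*(w^2 + 2*w - 3) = w*(w - 3)^2*(w + 3)*(w - 1)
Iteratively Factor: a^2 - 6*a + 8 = (a - 2)*(a - 4)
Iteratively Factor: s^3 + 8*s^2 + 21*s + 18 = (s + 3)*(s^2 + 5*s + 6) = (s + 2)*(s + 3)*(s + 3)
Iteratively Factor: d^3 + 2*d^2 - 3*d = (d)*(d^2 + 2*d - 3) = d*(d - 1)*(d + 3)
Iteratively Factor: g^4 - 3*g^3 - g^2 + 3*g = (g - 1)*(g^3 - 2*g^2 - 3*g) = g*(g - 1)*(g^2 - 2*g - 3) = g*(g - 3)*(g - 1)*(g + 1)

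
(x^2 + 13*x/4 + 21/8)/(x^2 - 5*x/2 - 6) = (x + 7/4)/(x - 4)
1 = 1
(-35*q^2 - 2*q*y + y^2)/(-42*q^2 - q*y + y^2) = (5*q + y)/(6*q + y)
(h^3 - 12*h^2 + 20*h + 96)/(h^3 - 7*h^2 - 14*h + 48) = (h^2 - 4*h - 12)/(h^2 + h - 6)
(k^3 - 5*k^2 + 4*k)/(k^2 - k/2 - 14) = 2*k*(k - 1)/(2*k + 7)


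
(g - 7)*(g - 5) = g^2 - 12*g + 35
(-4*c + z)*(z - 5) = -4*c*z + 20*c + z^2 - 5*z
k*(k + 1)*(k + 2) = k^3 + 3*k^2 + 2*k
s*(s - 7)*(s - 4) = s^3 - 11*s^2 + 28*s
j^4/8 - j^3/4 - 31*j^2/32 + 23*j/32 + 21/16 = (j/4 + 1/4)*(j/2 + 1)*(j - 7/2)*(j - 3/2)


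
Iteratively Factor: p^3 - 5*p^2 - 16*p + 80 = (p + 4)*(p^2 - 9*p + 20) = (p - 4)*(p + 4)*(p - 5)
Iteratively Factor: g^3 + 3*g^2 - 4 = (g + 2)*(g^2 + g - 2) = (g - 1)*(g + 2)*(g + 2)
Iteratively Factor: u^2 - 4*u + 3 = (u - 1)*(u - 3)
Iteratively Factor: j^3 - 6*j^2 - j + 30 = (j - 5)*(j^2 - j - 6) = (j - 5)*(j - 3)*(j + 2)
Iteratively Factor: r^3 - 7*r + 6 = (r + 3)*(r^2 - 3*r + 2) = (r - 2)*(r + 3)*(r - 1)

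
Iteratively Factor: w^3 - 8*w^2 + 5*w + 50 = (w - 5)*(w^2 - 3*w - 10) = (w - 5)*(w + 2)*(w - 5)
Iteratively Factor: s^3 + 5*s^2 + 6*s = (s + 2)*(s^2 + 3*s) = s*(s + 2)*(s + 3)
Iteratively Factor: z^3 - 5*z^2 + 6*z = (z)*(z^2 - 5*z + 6) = z*(z - 3)*(z - 2)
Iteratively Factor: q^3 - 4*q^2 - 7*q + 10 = (q + 2)*(q^2 - 6*q + 5) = (q - 5)*(q + 2)*(q - 1)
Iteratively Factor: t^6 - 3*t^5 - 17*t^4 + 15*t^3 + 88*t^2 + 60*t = (t + 2)*(t^5 - 5*t^4 - 7*t^3 + 29*t^2 + 30*t) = t*(t + 2)*(t^4 - 5*t^3 - 7*t^2 + 29*t + 30) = t*(t + 1)*(t + 2)*(t^3 - 6*t^2 - t + 30) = t*(t + 1)*(t + 2)^2*(t^2 - 8*t + 15) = t*(t - 5)*(t + 1)*(t + 2)^2*(t - 3)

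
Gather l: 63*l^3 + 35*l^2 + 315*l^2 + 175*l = 63*l^3 + 350*l^2 + 175*l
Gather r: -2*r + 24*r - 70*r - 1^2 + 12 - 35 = -48*r - 24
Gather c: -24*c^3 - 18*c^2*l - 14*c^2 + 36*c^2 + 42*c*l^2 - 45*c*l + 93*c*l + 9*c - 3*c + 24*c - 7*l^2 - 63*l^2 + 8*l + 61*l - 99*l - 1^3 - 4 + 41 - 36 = -24*c^3 + c^2*(22 - 18*l) + c*(42*l^2 + 48*l + 30) - 70*l^2 - 30*l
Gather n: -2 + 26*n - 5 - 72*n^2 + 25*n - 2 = -72*n^2 + 51*n - 9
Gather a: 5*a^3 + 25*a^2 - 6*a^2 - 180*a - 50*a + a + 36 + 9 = 5*a^3 + 19*a^2 - 229*a + 45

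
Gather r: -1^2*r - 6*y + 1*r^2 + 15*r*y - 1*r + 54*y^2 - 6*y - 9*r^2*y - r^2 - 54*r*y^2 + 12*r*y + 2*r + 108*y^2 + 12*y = -9*r^2*y + r*(-54*y^2 + 27*y) + 162*y^2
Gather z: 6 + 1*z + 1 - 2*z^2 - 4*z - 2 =-2*z^2 - 3*z + 5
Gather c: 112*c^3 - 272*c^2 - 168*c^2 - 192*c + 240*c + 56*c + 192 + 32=112*c^3 - 440*c^2 + 104*c + 224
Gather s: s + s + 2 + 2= 2*s + 4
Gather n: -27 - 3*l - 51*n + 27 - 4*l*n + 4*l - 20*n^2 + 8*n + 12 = l - 20*n^2 + n*(-4*l - 43) + 12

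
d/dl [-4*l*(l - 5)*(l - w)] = -12*l^2 + 8*l*w + 40*l - 20*w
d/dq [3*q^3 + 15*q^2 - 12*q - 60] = 9*q^2 + 30*q - 12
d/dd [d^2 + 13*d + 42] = 2*d + 13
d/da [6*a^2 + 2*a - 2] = 12*a + 2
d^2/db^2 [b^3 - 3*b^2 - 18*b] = 6*b - 6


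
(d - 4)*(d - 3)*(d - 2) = d^3 - 9*d^2 + 26*d - 24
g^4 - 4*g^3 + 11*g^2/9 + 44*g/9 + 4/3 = (g - 3)*(g - 2)*(g + 1/3)*(g + 2/3)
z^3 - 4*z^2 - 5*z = z*(z - 5)*(z + 1)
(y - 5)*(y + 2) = y^2 - 3*y - 10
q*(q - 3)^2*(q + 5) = q^4 - q^3 - 21*q^2 + 45*q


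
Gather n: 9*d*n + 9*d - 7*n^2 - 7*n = 9*d - 7*n^2 + n*(9*d - 7)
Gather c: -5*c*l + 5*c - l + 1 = c*(5 - 5*l) - l + 1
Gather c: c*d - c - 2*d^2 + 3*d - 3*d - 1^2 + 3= c*(d - 1) - 2*d^2 + 2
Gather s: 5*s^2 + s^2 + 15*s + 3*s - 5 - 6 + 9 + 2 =6*s^2 + 18*s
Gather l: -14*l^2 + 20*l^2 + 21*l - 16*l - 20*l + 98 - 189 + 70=6*l^2 - 15*l - 21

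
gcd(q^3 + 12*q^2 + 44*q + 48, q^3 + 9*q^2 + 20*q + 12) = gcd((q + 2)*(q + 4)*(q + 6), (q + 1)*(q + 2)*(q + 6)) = q^2 + 8*q + 12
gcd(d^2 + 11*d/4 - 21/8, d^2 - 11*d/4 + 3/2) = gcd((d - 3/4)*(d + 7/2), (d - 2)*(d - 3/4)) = d - 3/4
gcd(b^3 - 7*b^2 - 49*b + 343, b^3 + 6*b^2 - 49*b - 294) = b^2 - 49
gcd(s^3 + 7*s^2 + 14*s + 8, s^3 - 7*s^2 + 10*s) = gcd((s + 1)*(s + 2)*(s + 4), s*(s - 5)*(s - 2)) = 1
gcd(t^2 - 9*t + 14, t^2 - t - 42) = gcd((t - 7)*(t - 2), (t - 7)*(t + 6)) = t - 7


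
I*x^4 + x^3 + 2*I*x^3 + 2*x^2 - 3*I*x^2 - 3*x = x*(x - 1)*(x + 3)*(I*x + 1)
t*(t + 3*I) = t^2 + 3*I*t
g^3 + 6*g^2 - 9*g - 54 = (g - 3)*(g + 3)*(g + 6)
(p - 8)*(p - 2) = p^2 - 10*p + 16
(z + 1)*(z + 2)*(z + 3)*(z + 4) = z^4 + 10*z^3 + 35*z^2 + 50*z + 24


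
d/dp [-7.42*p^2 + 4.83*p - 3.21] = 4.83 - 14.84*p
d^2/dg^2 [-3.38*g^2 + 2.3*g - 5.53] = -6.76000000000000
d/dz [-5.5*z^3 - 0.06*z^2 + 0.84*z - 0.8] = -16.5*z^2 - 0.12*z + 0.84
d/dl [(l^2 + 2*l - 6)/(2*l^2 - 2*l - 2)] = (-3*l^2/2 + 5*l - 4)/(l^4 - 2*l^3 - l^2 + 2*l + 1)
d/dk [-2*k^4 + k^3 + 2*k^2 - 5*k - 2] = -8*k^3 + 3*k^2 + 4*k - 5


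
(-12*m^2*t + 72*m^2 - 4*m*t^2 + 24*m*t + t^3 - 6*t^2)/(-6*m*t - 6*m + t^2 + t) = (2*m*t - 12*m + t^2 - 6*t)/(t + 1)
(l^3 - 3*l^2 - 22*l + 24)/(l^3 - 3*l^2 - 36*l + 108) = (l^2 + 3*l - 4)/(l^2 + 3*l - 18)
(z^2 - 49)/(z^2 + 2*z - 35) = (z - 7)/(z - 5)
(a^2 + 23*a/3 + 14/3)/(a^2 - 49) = (a + 2/3)/(a - 7)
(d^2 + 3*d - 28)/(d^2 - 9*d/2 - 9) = 2*(-d^2 - 3*d + 28)/(-2*d^2 + 9*d + 18)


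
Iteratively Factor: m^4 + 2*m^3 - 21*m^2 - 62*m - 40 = (m - 5)*(m^3 + 7*m^2 + 14*m + 8) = (m - 5)*(m + 1)*(m^2 + 6*m + 8) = (m - 5)*(m + 1)*(m + 4)*(m + 2)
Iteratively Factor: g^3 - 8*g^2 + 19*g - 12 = (g - 3)*(g^2 - 5*g + 4) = (g - 3)*(g - 1)*(g - 4)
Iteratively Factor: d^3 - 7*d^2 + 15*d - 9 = (d - 1)*(d^2 - 6*d + 9) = (d - 3)*(d - 1)*(d - 3)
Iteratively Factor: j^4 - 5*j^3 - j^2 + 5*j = (j - 1)*(j^3 - 4*j^2 - 5*j) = (j - 1)*(j + 1)*(j^2 - 5*j) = j*(j - 1)*(j + 1)*(j - 5)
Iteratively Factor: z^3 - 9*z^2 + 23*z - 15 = (z - 1)*(z^2 - 8*z + 15) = (z - 3)*(z - 1)*(z - 5)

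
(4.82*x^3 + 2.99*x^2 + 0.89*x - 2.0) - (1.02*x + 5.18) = 4.82*x^3 + 2.99*x^2 - 0.13*x - 7.18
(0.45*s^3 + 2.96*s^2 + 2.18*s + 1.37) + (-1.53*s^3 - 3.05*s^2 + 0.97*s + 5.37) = -1.08*s^3 - 0.0899999999999999*s^2 + 3.15*s + 6.74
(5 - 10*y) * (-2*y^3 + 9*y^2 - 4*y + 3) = 20*y^4 - 100*y^3 + 85*y^2 - 50*y + 15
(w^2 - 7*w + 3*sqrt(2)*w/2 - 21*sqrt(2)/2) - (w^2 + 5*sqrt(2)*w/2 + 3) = -7*w - sqrt(2)*w - 21*sqrt(2)/2 - 3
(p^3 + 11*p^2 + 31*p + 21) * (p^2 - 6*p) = p^5 + 5*p^4 - 35*p^3 - 165*p^2 - 126*p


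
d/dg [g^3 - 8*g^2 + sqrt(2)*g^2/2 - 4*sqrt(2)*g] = 3*g^2 - 16*g + sqrt(2)*g - 4*sqrt(2)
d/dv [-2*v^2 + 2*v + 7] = 2 - 4*v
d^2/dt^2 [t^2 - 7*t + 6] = 2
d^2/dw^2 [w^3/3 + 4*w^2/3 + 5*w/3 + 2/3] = 2*w + 8/3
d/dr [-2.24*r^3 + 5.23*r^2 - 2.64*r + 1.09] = -6.72*r^2 + 10.46*r - 2.64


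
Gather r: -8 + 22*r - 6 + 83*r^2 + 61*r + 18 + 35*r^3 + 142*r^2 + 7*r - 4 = 35*r^3 + 225*r^2 + 90*r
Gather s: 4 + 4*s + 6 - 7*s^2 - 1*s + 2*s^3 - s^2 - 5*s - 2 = 2*s^3 - 8*s^2 - 2*s + 8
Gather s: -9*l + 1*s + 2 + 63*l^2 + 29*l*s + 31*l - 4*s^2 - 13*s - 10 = 63*l^2 + 22*l - 4*s^2 + s*(29*l - 12) - 8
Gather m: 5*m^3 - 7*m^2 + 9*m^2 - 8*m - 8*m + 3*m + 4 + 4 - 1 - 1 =5*m^3 + 2*m^2 - 13*m + 6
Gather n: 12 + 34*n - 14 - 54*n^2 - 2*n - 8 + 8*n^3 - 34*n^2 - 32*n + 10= 8*n^3 - 88*n^2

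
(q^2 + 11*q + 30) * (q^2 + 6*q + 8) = q^4 + 17*q^3 + 104*q^2 + 268*q + 240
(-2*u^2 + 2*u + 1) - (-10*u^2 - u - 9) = 8*u^2 + 3*u + 10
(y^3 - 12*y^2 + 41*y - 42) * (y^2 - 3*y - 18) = y^5 - 15*y^4 + 59*y^3 + 51*y^2 - 612*y + 756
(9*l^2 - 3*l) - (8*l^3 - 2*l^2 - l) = -8*l^3 + 11*l^2 - 2*l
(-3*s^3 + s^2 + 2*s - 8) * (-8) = 24*s^3 - 8*s^2 - 16*s + 64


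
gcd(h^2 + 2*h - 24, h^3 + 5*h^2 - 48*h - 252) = h + 6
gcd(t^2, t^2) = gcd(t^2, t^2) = t^2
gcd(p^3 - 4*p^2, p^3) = p^2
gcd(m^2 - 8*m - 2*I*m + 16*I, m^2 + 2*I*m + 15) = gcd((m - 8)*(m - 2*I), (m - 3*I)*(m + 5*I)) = 1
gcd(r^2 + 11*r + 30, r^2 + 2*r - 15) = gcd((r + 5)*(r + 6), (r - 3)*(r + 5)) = r + 5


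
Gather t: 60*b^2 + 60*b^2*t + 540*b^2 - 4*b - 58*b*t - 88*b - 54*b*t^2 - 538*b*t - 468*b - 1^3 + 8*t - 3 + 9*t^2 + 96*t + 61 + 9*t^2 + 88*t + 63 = 600*b^2 - 560*b + t^2*(18 - 54*b) + t*(60*b^2 - 596*b + 192) + 120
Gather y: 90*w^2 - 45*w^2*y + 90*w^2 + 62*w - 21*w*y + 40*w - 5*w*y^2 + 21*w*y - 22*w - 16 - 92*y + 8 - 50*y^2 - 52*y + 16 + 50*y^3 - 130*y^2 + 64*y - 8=180*w^2 + 80*w + 50*y^3 + y^2*(-5*w - 180) + y*(-45*w^2 - 80)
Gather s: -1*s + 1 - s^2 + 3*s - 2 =-s^2 + 2*s - 1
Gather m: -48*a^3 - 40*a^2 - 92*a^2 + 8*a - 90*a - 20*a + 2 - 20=-48*a^3 - 132*a^2 - 102*a - 18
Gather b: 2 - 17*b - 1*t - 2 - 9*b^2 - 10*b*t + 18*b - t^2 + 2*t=-9*b^2 + b*(1 - 10*t) - t^2 + t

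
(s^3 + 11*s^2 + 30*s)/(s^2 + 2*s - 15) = s*(s + 6)/(s - 3)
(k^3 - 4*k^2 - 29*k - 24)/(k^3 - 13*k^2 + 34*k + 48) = (k + 3)/(k - 6)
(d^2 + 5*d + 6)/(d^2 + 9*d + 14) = (d + 3)/(d + 7)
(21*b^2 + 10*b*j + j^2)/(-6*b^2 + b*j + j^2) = (-7*b - j)/(2*b - j)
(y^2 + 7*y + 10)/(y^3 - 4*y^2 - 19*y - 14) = (y + 5)/(y^2 - 6*y - 7)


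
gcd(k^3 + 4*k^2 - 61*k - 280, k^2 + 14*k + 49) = k + 7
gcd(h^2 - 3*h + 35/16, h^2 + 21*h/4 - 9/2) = 1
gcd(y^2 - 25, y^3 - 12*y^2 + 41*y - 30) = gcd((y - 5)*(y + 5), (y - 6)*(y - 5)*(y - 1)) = y - 5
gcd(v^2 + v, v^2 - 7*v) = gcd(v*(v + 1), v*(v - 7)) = v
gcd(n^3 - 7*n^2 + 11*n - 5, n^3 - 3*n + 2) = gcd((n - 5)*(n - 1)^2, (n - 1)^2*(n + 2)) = n^2 - 2*n + 1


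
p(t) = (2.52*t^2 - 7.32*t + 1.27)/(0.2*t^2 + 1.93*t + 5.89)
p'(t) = (-0.4*t - 1.93)*(2.52*t^2 - 7.32*t + 1.27)/(0.2*t^2 + 1.93*t + 5.89)^2 + (5.04*t - 7.32)/(0.2*t^2 + 1.93*t + 5.89) = (6.3276*t^2 + 29.1776*t - 45.5659)/(0.04*t^4 + 0.772*t^3 + 6.0809*t^2 + 22.7354*t + 34.6921)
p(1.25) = -0.46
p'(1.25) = 0.01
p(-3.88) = 47.87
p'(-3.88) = -31.84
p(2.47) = -0.12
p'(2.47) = 0.46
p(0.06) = 0.14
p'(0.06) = -1.21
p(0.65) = -0.34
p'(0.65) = -0.46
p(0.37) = -0.16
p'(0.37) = -0.77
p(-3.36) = 32.66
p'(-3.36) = -26.09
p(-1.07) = 2.96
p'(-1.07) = -4.23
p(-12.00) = 39.20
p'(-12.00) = 3.88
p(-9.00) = 57.47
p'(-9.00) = 9.17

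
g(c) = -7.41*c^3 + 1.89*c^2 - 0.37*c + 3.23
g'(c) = -22.23*c^2 + 3.78*c - 0.37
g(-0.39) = 4.10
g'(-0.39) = -5.23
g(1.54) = -19.92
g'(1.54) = -47.27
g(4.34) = -568.52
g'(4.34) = -402.68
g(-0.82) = 8.89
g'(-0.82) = -18.42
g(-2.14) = 85.30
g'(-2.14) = -110.26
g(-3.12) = 247.83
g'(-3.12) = -228.56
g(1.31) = -10.67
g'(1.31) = -33.57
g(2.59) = -113.79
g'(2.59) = -139.70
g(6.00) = -1531.51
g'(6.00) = -777.97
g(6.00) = -1531.51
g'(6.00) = -777.97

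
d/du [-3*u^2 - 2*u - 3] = -6*u - 2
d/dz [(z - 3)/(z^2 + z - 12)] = -1/(z^2 + 8*z + 16)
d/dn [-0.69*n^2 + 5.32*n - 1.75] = 5.32 - 1.38*n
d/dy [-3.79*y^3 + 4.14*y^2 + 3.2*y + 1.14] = -11.37*y^2 + 8.28*y + 3.2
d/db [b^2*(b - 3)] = 3*b*(b - 2)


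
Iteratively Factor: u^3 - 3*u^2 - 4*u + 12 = (u - 2)*(u^2 - u - 6) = (u - 3)*(u - 2)*(u + 2)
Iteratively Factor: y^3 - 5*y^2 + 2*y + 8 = (y - 2)*(y^2 - 3*y - 4) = (y - 4)*(y - 2)*(y + 1)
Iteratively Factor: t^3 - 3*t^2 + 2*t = (t - 1)*(t^2 - 2*t) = (t - 2)*(t - 1)*(t)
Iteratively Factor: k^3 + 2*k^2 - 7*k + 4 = (k - 1)*(k^2 + 3*k - 4) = (k - 1)*(k + 4)*(k - 1)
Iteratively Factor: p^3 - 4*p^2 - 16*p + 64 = (p - 4)*(p^2 - 16) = (p - 4)*(p + 4)*(p - 4)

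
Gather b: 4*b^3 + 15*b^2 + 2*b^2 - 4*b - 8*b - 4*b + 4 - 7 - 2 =4*b^3 + 17*b^2 - 16*b - 5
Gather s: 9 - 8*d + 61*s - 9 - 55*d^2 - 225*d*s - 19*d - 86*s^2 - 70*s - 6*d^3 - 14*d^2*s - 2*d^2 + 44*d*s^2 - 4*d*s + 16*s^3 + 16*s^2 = -6*d^3 - 57*d^2 - 27*d + 16*s^3 + s^2*(44*d - 70) + s*(-14*d^2 - 229*d - 9)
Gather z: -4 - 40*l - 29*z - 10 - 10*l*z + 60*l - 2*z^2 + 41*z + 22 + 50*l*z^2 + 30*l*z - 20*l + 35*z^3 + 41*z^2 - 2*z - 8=35*z^3 + z^2*(50*l + 39) + z*(20*l + 10)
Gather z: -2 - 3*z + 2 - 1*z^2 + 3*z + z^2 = 0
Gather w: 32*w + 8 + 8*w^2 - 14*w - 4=8*w^2 + 18*w + 4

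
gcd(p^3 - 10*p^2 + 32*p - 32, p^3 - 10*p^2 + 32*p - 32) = p^3 - 10*p^2 + 32*p - 32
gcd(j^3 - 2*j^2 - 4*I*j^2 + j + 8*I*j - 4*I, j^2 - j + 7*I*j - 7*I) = j - 1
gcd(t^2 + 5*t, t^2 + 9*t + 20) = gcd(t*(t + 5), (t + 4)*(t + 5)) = t + 5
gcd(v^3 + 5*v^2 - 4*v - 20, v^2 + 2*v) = v + 2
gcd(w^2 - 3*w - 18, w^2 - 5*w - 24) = w + 3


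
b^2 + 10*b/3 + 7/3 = (b + 1)*(b + 7/3)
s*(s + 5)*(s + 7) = s^3 + 12*s^2 + 35*s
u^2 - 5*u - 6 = (u - 6)*(u + 1)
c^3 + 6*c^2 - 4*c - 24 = (c - 2)*(c + 2)*(c + 6)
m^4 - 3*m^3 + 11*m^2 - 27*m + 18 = (m - 2)*(m - 1)*(m - 3*I)*(m + 3*I)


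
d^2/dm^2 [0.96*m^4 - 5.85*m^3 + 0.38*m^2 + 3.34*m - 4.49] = 11.52*m^2 - 35.1*m + 0.76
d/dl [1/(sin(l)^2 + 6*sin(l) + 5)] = -2*(sin(l) + 3)*cos(l)/(sin(l)^2 + 6*sin(l) + 5)^2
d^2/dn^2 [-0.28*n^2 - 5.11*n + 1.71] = -0.560000000000000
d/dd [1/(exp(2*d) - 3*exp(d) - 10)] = (3 - 2*exp(d))*exp(d)/(-exp(2*d) + 3*exp(d) + 10)^2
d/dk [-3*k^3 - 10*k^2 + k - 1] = -9*k^2 - 20*k + 1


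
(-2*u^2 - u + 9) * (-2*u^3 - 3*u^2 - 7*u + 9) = 4*u^5 + 8*u^4 - u^3 - 38*u^2 - 72*u + 81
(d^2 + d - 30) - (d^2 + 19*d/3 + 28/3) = -16*d/3 - 118/3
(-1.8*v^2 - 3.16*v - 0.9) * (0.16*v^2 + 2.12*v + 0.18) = -0.288*v^4 - 4.3216*v^3 - 7.1672*v^2 - 2.4768*v - 0.162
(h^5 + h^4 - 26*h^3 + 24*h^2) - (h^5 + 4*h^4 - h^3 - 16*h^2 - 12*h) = -3*h^4 - 25*h^3 + 40*h^2 + 12*h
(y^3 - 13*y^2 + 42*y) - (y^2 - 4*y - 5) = y^3 - 14*y^2 + 46*y + 5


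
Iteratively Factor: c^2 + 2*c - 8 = (c - 2)*(c + 4)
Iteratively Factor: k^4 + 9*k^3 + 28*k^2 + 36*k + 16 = (k + 2)*(k^3 + 7*k^2 + 14*k + 8) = (k + 1)*(k + 2)*(k^2 + 6*k + 8) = (k + 1)*(k + 2)*(k + 4)*(k + 2)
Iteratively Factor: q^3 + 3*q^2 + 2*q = (q)*(q^2 + 3*q + 2) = q*(q + 1)*(q + 2)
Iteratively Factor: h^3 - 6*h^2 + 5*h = (h)*(h^2 - 6*h + 5) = h*(h - 5)*(h - 1)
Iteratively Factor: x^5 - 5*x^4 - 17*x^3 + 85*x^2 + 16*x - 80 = (x - 1)*(x^4 - 4*x^3 - 21*x^2 + 64*x + 80) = (x - 1)*(x + 1)*(x^3 - 5*x^2 - 16*x + 80) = (x - 4)*(x - 1)*(x + 1)*(x^2 - x - 20) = (x - 5)*(x - 4)*(x - 1)*(x + 1)*(x + 4)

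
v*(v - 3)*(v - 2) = v^3 - 5*v^2 + 6*v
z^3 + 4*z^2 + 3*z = z*(z + 1)*(z + 3)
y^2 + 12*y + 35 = (y + 5)*(y + 7)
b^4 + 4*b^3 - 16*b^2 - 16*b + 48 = (b - 2)^2*(b + 2)*(b + 6)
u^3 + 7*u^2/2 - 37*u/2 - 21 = (u - 7/2)*(u + 1)*(u + 6)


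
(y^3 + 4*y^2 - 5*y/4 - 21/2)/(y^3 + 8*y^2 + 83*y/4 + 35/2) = (2*y - 3)/(2*y + 5)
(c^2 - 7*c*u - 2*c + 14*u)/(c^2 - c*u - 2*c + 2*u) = (-c + 7*u)/(-c + u)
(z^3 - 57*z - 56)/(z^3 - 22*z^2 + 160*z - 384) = (z^2 + 8*z + 7)/(z^2 - 14*z + 48)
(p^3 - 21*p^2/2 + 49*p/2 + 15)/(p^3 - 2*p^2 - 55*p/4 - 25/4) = 2*(p - 6)/(2*p + 5)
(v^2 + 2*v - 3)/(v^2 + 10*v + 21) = (v - 1)/(v + 7)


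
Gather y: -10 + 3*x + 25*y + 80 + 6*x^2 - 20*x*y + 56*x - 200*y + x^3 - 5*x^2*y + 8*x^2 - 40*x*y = x^3 + 14*x^2 + 59*x + y*(-5*x^2 - 60*x - 175) + 70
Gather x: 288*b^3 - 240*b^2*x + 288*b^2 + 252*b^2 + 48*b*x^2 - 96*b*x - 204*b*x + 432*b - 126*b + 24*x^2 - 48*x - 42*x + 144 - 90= 288*b^3 + 540*b^2 + 306*b + x^2*(48*b + 24) + x*(-240*b^2 - 300*b - 90) + 54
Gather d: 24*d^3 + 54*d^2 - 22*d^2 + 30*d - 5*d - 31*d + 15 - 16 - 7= 24*d^3 + 32*d^2 - 6*d - 8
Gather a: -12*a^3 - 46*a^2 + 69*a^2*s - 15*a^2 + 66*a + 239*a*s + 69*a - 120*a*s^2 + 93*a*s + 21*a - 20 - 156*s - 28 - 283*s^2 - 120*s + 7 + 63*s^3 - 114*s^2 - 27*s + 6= -12*a^3 + a^2*(69*s - 61) + a*(-120*s^2 + 332*s + 156) + 63*s^3 - 397*s^2 - 303*s - 35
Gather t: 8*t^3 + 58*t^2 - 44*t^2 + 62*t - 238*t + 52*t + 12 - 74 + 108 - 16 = 8*t^3 + 14*t^2 - 124*t + 30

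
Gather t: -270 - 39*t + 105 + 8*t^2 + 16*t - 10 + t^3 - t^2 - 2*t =t^3 + 7*t^2 - 25*t - 175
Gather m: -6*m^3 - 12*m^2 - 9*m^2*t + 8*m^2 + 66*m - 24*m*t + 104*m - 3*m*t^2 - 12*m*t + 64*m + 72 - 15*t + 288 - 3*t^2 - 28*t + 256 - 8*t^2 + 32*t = -6*m^3 + m^2*(-9*t - 4) + m*(-3*t^2 - 36*t + 234) - 11*t^2 - 11*t + 616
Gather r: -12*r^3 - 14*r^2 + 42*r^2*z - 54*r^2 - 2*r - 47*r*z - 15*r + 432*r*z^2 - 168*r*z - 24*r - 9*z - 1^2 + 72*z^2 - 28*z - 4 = -12*r^3 + r^2*(42*z - 68) + r*(432*z^2 - 215*z - 41) + 72*z^2 - 37*z - 5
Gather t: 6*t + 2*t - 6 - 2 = 8*t - 8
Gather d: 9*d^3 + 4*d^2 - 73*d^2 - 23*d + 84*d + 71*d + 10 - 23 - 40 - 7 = 9*d^3 - 69*d^2 + 132*d - 60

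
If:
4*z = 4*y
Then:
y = z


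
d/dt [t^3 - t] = 3*t^2 - 1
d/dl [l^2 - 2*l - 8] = 2*l - 2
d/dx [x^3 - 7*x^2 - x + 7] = 3*x^2 - 14*x - 1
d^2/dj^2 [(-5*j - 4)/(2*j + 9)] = 148/(2*j + 9)^3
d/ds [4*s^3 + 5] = 12*s^2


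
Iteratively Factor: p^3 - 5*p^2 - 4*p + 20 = (p - 2)*(p^2 - 3*p - 10) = (p - 2)*(p + 2)*(p - 5)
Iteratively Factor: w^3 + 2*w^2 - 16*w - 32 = (w + 2)*(w^2 - 16) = (w + 2)*(w + 4)*(w - 4)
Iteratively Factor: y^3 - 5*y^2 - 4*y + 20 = (y - 5)*(y^2 - 4) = (y - 5)*(y - 2)*(y + 2)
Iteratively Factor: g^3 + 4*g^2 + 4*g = (g + 2)*(g^2 + 2*g) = g*(g + 2)*(g + 2)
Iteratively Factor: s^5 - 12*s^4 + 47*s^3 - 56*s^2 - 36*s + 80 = (s + 1)*(s^4 - 13*s^3 + 60*s^2 - 116*s + 80) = (s - 4)*(s + 1)*(s^3 - 9*s^2 + 24*s - 20) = (s - 4)*(s - 2)*(s + 1)*(s^2 - 7*s + 10) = (s - 4)*(s - 2)^2*(s + 1)*(s - 5)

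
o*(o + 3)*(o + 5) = o^3 + 8*o^2 + 15*o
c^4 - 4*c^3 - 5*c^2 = c^2*(c - 5)*(c + 1)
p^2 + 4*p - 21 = (p - 3)*(p + 7)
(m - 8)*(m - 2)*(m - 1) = m^3 - 11*m^2 + 26*m - 16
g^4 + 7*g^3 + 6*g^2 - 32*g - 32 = (g - 2)*(g + 1)*(g + 4)^2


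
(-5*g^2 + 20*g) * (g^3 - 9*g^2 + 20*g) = -5*g^5 + 65*g^4 - 280*g^3 + 400*g^2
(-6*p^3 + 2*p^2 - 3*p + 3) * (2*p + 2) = -12*p^4 - 8*p^3 - 2*p^2 + 6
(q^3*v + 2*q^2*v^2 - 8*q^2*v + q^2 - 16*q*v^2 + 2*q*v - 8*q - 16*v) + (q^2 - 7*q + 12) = q^3*v + 2*q^2*v^2 - 8*q^2*v + 2*q^2 - 16*q*v^2 + 2*q*v - 15*q - 16*v + 12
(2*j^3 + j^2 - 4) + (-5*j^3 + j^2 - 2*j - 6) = -3*j^3 + 2*j^2 - 2*j - 10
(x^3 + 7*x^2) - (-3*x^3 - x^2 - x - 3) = 4*x^3 + 8*x^2 + x + 3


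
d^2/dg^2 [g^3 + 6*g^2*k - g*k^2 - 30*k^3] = 6*g + 12*k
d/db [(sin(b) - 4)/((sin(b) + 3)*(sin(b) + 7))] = (8*sin(b) + cos(b)^2 + 60)*cos(b)/((sin(b) + 3)^2*(sin(b) + 7)^2)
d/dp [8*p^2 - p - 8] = 16*p - 1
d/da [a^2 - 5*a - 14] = 2*a - 5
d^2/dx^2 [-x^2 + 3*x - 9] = -2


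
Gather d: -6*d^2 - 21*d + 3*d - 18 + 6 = -6*d^2 - 18*d - 12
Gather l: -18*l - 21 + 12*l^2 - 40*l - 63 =12*l^2 - 58*l - 84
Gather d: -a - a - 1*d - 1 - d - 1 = -2*a - 2*d - 2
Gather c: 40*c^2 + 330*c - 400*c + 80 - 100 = 40*c^2 - 70*c - 20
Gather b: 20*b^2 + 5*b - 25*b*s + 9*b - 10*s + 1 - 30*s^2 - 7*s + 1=20*b^2 + b*(14 - 25*s) - 30*s^2 - 17*s + 2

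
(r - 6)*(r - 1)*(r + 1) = r^3 - 6*r^2 - r + 6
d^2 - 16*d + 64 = (d - 8)^2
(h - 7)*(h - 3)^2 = h^3 - 13*h^2 + 51*h - 63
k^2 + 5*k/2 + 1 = (k + 1/2)*(k + 2)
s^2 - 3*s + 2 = (s - 2)*(s - 1)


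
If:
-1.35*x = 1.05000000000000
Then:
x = -0.78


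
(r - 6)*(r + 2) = r^2 - 4*r - 12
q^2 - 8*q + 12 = (q - 6)*(q - 2)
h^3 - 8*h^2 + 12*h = h*(h - 6)*(h - 2)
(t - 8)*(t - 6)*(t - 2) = t^3 - 16*t^2 + 76*t - 96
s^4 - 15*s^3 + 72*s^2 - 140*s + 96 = (s - 8)*(s - 3)*(s - 2)^2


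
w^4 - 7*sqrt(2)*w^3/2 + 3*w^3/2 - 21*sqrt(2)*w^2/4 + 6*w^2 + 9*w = w*(w + 3/2)*(w - 2*sqrt(2))*(w - 3*sqrt(2)/2)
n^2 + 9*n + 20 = (n + 4)*(n + 5)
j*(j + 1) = j^2 + j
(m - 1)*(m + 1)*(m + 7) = m^3 + 7*m^2 - m - 7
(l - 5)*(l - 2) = l^2 - 7*l + 10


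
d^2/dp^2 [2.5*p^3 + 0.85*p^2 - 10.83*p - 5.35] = 15.0*p + 1.7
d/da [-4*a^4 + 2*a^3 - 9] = a^2*(6 - 16*a)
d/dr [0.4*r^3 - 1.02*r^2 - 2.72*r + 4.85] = 1.2*r^2 - 2.04*r - 2.72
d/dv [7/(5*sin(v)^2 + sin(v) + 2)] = -7*(10*sin(v) + 1)*cos(v)/(5*sin(v)^2 + sin(v) + 2)^2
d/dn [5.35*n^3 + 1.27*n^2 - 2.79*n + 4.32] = 16.05*n^2 + 2.54*n - 2.79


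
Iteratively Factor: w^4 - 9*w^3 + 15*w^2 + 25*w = (w - 5)*(w^3 - 4*w^2 - 5*w) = (w - 5)*(w + 1)*(w^2 - 5*w) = w*(w - 5)*(w + 1)*(w - 5)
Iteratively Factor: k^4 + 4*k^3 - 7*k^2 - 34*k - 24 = (k - 3)*(k^3 + 7*k^2 + 14*k + 8) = (k - 3)*(k + 1)*(k^2 + 6*k + 8) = (k - 3)*(k + 1)*(k + 2)*(k + 4)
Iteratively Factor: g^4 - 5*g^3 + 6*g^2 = (g)*(g^3 - 5*g^2 + 6*g) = g*(g - 2)*(g^2 - 3*g) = g*(g - 3)*(g - 2)*(g)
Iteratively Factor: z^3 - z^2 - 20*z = (z)*(z^2 - z - 20) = z*(z + 4)*(z - 5)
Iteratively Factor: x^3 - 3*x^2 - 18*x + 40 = (x + 4)*(x^2 - 7*x + 10) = (x - 2)*(x + 4)*(x - 5)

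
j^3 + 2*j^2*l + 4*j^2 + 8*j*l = j*(j + 4)*(j + 2*l)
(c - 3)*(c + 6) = c^2 + 3*c - 18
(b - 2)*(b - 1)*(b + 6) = b^3 + 3*b^2 - 16*b + 12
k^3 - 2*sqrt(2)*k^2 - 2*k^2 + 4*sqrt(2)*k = k*(k - 2)*(k - 2*sqrt(2))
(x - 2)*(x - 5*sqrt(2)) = x^2 - 5*sqrt(2)*x - 2*x + 10*sqrt(2)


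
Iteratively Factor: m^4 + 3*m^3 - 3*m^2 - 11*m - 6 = (m + 1)*(m^3 + 2*m^2 - 5*m - 6) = (m - 2)*(m + 1)*(m^2 + 4*m + 3) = (m - 2)*(m + 1)*(m + 3)*(m + 1)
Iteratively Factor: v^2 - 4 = (v - 2)*(v + 2)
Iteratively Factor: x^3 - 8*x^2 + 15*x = (x - 3)*(x^2 - 5*x) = x*(x - 3)*(x - 5)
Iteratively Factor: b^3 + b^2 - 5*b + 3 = (b + 3)*(b^2 - 2*b + 1) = (b - 1)*(b + 3)*(b - 1)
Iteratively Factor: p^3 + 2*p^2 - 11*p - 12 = (p + 4)*(p^2 - 2*p - 3) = (p - 3)*(p + 4)*(p + 1)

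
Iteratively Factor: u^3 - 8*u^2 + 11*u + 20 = (u - 4)*(u^2 - 4*u - 5) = (u - 4)*(u + 1)*(u - 5)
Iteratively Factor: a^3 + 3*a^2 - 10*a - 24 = (a + 2)*(a^2 + a - 12) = (a + 2)*(a + 4)*(a - 3)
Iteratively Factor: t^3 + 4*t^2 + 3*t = (t + 1)*(t^2 + 3*t) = t*(t + 1)*(t + 3)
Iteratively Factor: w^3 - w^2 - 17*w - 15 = (w + 1)*(w^2 - 2*w - 15) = (w + 1)*(w + 3)*(w - 5)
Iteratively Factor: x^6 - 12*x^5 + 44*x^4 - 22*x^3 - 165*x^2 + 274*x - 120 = (x - 3)*(x^5 - 9*x^4 + 17*x^3 + 29*x^2 - 78*x + 40) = (x - 3)*(x - 1)*(x^4 - 8*x^3 + 9*x^2 + 38*x - 40) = (x - 3)*(x - 1)^2*(x^3 - 7*x^2 + 2*x + 40) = (x - 4)*(x - 3)*(x - 1)^2*(x^2 - 3*x - 10) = (x - 4)*(x - 3)*(x - 1)^2*(x + 2)*(x - 5)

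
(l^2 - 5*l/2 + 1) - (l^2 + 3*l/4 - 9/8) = 17/8 - 13*l/4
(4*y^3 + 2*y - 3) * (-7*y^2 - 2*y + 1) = -28*y^5 - 8*y^4 - 10*y^3 + 17*y^2 + 8*y - 3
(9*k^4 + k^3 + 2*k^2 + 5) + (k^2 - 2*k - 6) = 9*k^4 + k^3 + 3*k^2 - 2*k - 1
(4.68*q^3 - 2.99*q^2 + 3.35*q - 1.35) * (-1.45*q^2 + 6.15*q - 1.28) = -6.786*q^5 + 33.1175*q^4 - 29.2364*q^3 + 26.3872*q^2 - 12.5905*q + 1.728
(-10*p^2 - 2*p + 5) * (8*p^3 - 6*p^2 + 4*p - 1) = -80*p^5 + 44*p^4 + 12*p^3 - 28*p^2 + 22*p - 5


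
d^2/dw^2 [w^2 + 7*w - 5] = 2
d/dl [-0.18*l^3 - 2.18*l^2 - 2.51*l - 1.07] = -0.54*l^2 - 4.36*l - 2.51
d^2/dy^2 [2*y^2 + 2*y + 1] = 4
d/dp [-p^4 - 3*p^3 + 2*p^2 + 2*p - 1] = -4*p^3 - 9*p^2 + 4*p + 2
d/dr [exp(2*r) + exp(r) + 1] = (2*exp(r) + 1)*exp(r)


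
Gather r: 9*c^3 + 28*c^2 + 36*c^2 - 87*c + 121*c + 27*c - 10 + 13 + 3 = 9*c^3 + 64*c^2 + 61*c + 6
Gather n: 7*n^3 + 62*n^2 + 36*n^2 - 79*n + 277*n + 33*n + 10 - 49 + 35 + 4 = 7*n^3 + 98*n^2 + 231*n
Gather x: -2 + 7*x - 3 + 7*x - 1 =14*x - 6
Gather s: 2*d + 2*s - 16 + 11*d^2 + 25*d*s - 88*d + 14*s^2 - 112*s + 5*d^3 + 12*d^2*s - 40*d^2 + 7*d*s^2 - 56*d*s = 5*d^3 - 29*d^2 - 86*d + s^2*(7*d + 14) + s*(12*d^2 - 31*d - 110) - 16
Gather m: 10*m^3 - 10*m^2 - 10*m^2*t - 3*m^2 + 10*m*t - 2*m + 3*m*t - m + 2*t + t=10*m^3 + m^2*(-10*t - 13) + m*(13*t - 3) + 3*t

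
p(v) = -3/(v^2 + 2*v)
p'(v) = -3*(-2*v - 2)/(v^2 + 2*v)^2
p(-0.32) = 5.58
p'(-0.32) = 14.12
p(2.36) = -0.29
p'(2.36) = 0.19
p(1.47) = -0.59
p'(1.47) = 0.57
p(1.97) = -0.38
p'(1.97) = 0.29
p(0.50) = -2.40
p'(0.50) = 5.76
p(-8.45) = -0.06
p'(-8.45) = -0.02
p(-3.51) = -0.57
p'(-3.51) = -0.54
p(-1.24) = 3.18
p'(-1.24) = -1.62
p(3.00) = -0.20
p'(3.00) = 0.11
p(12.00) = -0.02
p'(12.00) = 0.00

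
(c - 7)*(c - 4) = c^2 - 11*c + 28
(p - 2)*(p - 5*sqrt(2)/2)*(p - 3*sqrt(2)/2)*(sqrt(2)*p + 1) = sqrt(2)*p^4 - 7*p^3 - 2*sqrt(2)*p^3 + 7*sqrt(2)*p^2/2 + 14*p^2 - 7*sqrt(2)*p + 15*p/2 - 15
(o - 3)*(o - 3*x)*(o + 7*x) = o^3 + 4*o^2*x - 3*o^2 - 21*o*x^2 - 12*o*x + 63*x^2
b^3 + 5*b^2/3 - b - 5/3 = (b - 1)*(b + 1)*(b + 5/3)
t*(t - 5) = t^2 - 5*t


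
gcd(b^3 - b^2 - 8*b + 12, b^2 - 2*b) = b - 2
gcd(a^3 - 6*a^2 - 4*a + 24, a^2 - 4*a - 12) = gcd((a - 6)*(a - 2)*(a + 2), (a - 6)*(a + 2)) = a^2 - 4*a - 12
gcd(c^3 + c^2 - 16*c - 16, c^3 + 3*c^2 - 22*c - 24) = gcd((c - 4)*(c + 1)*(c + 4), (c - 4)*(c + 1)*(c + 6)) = c^2 - 3*c - 4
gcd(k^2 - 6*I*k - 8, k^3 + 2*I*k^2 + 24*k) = k - 4*I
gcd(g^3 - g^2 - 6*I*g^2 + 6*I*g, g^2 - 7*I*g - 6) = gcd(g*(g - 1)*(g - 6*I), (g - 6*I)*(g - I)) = g - 6*I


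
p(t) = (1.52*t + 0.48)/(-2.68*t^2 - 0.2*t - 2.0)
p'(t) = (1.52*t + 0.48)*(5.36*t + 0.2)/(-2.68*t^2 - 0.2*t - 2.0)^2 + 1.52/(-2.68*t^2 - 0.2*t - 2.0) = (4.0736*t^2 + 2.5728*t - 2.944)/(7.1824*t^4 + 1.072*t^3 + 10.76*t^2 + 0.8*t + 4.0)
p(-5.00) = 0.10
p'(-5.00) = 0.02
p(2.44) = -0.23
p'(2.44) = 0.08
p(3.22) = -0.18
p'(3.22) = 0.05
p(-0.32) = 0.00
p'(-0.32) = -0.69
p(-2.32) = 0.19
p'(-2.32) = 0.05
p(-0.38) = 0.04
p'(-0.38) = -0.62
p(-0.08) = -0.18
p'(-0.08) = -0.78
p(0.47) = -0.44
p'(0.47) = -0.12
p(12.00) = -0.05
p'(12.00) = 0.00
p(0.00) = -0.24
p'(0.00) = -0.74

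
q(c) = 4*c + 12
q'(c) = 4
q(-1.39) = 6.44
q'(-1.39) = 4.00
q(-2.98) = 0.08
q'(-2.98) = 4.00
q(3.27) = 25.08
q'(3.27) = 4.00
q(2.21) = 20.84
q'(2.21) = 4.00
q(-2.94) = 0.24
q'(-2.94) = 4.00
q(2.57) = 22.28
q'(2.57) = 4.00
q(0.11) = 12.44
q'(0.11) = 4.00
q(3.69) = 26.76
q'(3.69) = 4.00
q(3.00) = 24.00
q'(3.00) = 4.00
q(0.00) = 12.00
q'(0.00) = 4.00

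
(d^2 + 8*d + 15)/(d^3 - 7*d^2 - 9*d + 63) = (d + 5)/(d^2 - 10*d + 21)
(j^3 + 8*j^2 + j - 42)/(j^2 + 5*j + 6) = (j^2 + 5*j - 14)/(j + 2)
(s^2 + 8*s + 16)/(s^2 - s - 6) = (s^2 + 8*s + 16)/(s^2 - s - 6)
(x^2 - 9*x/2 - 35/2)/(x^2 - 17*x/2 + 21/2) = (2*x + 5)/(2*x - 3)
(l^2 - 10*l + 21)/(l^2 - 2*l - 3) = (l - 7)/(l + 1)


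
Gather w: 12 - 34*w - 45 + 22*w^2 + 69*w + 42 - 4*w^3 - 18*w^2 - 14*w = -4*w^3 + 4*w^2 + 21*w + 9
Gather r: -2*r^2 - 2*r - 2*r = -2*r^2 - 4*r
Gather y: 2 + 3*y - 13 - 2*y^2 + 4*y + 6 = -2*y^2 + 7*y - 5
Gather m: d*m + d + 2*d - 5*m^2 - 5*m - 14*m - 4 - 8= 3*d - 5*m^2 + m*(d - 19) - 12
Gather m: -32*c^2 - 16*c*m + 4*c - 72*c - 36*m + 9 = -32*c^2 - 68*c + m*(-16*c - 36) + 9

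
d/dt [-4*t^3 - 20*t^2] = 4*t*(-3*t - 10)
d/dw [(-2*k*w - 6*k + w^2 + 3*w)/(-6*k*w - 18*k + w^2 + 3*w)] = -4*k/(36*k^2 - 12*k*w + w^2)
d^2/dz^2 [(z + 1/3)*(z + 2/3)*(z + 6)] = 6*z + 14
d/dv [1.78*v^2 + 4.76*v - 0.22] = 3.56*v + 4.76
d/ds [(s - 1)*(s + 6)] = 2*s + 5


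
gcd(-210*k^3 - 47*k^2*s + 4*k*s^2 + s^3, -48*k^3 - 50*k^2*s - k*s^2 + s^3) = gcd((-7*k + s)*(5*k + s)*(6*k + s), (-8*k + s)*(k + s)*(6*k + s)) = 6*k + s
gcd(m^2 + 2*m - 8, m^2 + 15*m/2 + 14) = m + 4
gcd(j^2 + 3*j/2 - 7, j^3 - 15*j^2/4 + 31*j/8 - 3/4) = j - 2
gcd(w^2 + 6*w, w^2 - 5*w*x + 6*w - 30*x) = w + 6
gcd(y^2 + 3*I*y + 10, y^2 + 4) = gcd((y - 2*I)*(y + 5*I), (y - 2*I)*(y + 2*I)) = y - 2*I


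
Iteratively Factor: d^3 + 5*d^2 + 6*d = (d)*(d^2 + 5*d + 6) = d*(d + 3)*(d + 2)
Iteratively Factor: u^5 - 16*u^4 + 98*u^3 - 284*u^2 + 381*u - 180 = (u - 5)*(u^4 - 11*u^3 + 43*u^2 - 69*u + 36) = (u - 5)*(u - 3)*(u^3 - 8*u^2 + 19*u - 12) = (u - 5)*(u - 3)*(u - 1)*(u^2 - 7*u + 12) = (u - 5)*(u - 3)^2*(u - 1)*(u - 4)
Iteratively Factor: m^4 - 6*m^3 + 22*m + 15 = (m - 5)*(m^3 - m^2 - 5*m - 3) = (m - 5)*(m + 1)*(m^2 - 2*m - 3) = (m - 5)*(m - 3)*(m + 1)*(m + 1)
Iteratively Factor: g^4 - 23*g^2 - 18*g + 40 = (g + 4)*(g^3 - 4*g^2 - 7*g + 10) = (g - 1)*(g + 4)*(g^2 - 3*g - 10) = (g - 5)*(g - 1)*(g + 4)*(g + 2)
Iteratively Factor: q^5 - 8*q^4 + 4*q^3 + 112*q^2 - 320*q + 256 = (q - 2)*(q^4 - 6*q^3 - 8*q^2 + 96*q - 128) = (q - 4)*(q - 2)*(q^3 - 2*q^2 - 16*q + 32) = (q - 4)*(q - 2)^2*(q^2 - 16) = (q - 4)*(q - 2)^2*(q + 4)*(q - 4)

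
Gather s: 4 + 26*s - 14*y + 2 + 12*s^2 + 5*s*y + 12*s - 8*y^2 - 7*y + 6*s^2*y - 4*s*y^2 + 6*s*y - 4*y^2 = s^2*(6*y + 12) + s*(-4*y^2 + 11*y + 38) - 12*y^2 - 21*y + 6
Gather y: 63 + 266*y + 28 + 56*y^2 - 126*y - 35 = 56*y^2 + 140*y + 56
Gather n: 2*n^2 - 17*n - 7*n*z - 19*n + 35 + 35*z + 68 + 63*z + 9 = 2*n^2 + n*(-7*z - 36) + 98*z + 112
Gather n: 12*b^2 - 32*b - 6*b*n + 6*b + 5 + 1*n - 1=12*b^2 - 26*b + n*(1 - 6*b) + 4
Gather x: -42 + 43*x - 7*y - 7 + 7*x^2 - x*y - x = 7*x^2 + x*(42 - y) - 7*y - 49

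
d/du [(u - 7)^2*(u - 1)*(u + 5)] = 4*u^3 - 30*u^2 - 24*u + 266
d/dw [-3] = 0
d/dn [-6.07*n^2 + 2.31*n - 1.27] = 2.31 - 12.14*n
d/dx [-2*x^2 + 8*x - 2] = 8 - 4*x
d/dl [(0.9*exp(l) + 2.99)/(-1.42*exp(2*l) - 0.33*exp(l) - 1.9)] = (1.278*exp(2*l) + 8.4916*exp(l) - 0.7233)*exp(l)/(2.0164*exp(4*l) + 0.9372*exp(3*l) + 5.5049*exp(2*l) + 1.254*exp(l) + 3.61)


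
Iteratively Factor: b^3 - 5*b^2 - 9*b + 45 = (b - 3)*(b^2 - 2*b - 15) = (b - 3)*(b + 3)*(b - 5)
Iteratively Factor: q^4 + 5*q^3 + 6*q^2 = (q + 2)*(q^3 + 3*q^2) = (q + 2)*(q + 3)*(q^2) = q*(q + 2)*(q + 3)*(q)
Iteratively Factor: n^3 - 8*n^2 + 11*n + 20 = (n + 1)*(n^2 - 9*n + 20) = (n - 4)*(n + 1)*(n - 5)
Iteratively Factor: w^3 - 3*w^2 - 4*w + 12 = (w - 2)*(w^2 - w - 6) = (w - 3)*(w - 2)*(w + 2)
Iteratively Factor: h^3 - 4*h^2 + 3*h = (h - 1)*(h^2 - 3*h) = (h - 3)*(h - 1)*(h)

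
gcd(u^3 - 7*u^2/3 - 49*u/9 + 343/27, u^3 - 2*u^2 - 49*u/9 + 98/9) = u^2 - 49/9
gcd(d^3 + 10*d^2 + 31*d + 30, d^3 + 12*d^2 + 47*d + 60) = d^2 + 8*d + 15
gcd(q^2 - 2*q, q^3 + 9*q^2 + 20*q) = q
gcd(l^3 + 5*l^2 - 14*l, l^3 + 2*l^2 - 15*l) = l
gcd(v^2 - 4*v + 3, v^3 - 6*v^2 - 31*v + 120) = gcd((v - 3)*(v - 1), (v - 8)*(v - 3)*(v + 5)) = v - 3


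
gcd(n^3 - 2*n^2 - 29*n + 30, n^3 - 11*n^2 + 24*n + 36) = n - 6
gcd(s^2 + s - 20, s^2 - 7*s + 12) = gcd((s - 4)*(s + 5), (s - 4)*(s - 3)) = s - 4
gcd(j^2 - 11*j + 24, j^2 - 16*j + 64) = j - 8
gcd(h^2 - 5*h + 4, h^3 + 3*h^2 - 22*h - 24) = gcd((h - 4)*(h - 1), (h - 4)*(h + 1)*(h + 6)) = h - 4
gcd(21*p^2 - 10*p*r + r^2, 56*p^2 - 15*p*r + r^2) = 7*p - r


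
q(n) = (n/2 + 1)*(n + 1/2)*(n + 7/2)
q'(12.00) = 292.88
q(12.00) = 1356.25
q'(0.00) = 4.88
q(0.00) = 1.75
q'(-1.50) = -0.75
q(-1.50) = -0.50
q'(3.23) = 39.90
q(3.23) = 65.64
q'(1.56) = 17.89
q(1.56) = 18.55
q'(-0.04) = 4.64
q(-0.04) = 1.56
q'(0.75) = 10.22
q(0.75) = 7.30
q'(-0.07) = 4.46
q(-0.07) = 1.42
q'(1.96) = 22.40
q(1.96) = 26.59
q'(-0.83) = 0.93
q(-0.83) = -0.52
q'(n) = (n/2 + 1)*(n + 1/2) + (n/2 + 1)*(n + 7/2) + (n + 1/2)*(n + 7/2)/2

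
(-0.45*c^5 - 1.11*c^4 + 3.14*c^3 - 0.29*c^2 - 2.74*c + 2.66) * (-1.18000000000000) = 0.531*c^5 + 1.3098*c^4 - 3.7052*c^3 + 0.3422*c^2 + 3.2332*c - 3.1388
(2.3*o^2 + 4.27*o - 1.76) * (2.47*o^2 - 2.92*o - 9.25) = 5.681*o^4 + 3.8309*o^3 - 38.0906*o^2 - 34.3583*o + 16.28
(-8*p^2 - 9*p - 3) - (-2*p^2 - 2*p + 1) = -6*p^2 - 7*p - 4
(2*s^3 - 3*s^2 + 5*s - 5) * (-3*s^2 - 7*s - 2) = -6*s^5 - 5*s^4 + 2*s^3 - 14*s^2 + 25*s + 10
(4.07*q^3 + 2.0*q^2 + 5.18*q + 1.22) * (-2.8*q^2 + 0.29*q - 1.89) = -11.396*q^5 - 4.4197*q^4 - 21.6163*q^3 - 5.6938*q^2 - 9.4364*q - 2.3058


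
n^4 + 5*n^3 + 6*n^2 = n^2*(n + 2)*(n + 3)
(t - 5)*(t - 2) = t^2 - 7*t + 10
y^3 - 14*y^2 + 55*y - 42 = (y - 7)*(y - 6)*(y - 1)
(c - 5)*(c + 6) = c^2 + c - 30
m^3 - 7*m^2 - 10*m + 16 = (m - 8)*(m - 1)*(m + 2)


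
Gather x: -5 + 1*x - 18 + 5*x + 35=6*x + 12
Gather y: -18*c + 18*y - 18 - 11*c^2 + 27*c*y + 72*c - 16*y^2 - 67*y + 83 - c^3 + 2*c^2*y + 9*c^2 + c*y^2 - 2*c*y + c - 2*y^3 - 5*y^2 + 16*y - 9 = -c^3 - 2*c^2 + 55*c - 2*y^3 + y^2*(c - 21) + y*(2*c^2 + 25*c - 33) + 56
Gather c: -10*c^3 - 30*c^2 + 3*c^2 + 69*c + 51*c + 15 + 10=-10*c^3 - 27*c^2 + 120*c + 25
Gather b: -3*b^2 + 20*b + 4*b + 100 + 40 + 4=-3*b^2 + 24*b + 144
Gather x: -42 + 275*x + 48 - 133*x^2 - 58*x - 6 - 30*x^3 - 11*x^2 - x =-30*x^3 - 144*x^2 + 216*x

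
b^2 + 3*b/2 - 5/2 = (b - 1)*(b + 5/2)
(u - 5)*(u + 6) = u^2 + u - 30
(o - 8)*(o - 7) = o^2 - 15*o + 56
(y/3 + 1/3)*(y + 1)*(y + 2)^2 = y^4/3 + 2*y^3 + 13*y^2/3 + 4*y + 4/3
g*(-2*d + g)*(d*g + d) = -2*d^2*g^2 - 2*d^2*g + d*g^3 + d*g^2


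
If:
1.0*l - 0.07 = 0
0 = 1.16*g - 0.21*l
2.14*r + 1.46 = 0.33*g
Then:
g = 0.01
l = 0.07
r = -0.68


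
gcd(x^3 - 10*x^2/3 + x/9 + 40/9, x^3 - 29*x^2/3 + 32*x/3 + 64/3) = x^2 - 5*x/3 - 8/3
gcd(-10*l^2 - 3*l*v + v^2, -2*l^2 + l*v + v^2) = 2*l + v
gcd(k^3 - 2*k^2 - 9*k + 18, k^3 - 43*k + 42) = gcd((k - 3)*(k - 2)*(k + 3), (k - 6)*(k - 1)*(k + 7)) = 1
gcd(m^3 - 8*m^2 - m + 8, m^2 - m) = m - 1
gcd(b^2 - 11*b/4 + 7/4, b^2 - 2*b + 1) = b - 1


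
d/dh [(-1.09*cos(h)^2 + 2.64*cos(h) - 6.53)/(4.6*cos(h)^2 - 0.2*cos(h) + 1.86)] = (11.926*cos(h)^2 - 56.0212*cos(h) - 3.6044)*sin(h)/(21.16*cos(h)^4 - 1.84*cos(h)^3 + 17.152*cos(h)^2 - 0.744*cos(h) + 3.4596)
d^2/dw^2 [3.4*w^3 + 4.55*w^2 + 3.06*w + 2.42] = 20.4*w + 9.1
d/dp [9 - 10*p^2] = -20*p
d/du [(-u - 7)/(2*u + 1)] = 13/(2*u + 1)^2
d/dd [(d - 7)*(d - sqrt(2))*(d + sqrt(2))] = 3*d^2 - 14*d - 2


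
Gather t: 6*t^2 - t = 6*t^2 - t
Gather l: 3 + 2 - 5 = 0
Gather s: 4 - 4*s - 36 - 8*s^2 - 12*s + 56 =-8*s^2 - 16*s + 24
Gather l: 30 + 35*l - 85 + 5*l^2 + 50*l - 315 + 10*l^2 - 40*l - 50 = 15*l^2 + 45*l - 420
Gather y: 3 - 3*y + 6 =9 - 3*y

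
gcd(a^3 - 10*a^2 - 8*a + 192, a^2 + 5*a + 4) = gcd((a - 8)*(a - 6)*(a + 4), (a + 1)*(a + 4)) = a + 4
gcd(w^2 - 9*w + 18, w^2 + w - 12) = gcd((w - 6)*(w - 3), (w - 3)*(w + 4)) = w - 3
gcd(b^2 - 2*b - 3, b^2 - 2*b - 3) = b^2 - 2*b - 3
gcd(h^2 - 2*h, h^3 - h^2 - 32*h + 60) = h - 2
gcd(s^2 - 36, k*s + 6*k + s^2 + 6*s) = s + 6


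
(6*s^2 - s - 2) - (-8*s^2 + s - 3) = 14*s^2 - 2*s + 1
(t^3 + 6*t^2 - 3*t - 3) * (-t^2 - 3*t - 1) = -t^5 - 9*t^4 - 16*t^3 + 6*t^2 + 12*t + 3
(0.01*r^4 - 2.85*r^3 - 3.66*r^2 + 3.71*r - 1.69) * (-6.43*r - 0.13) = -0.0643*r^5 + 18.3242*r^4 + 23.9043*r^3 - 23.3795*r^2 + 10.3844*r + 0.2197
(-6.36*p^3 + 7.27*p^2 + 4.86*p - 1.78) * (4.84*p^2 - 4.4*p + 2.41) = -30.7824*p^5 + 63.1708*p^4 - 23.7932*p^3 - 12.4785*p^2 + 19.5446*p - 4.2898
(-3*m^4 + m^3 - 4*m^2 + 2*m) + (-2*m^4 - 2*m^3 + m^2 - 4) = -5*m^4 - m^3 - 3*m^2 + 2*m - 4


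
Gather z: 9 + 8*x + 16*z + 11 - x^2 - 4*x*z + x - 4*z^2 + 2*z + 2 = -x^2 + 9*x - 4*z^2 + z*(18 - 4*x) + 22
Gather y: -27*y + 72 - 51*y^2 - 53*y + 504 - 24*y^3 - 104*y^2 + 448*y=-24*y^3 - 155*y^2 + 368*y + 576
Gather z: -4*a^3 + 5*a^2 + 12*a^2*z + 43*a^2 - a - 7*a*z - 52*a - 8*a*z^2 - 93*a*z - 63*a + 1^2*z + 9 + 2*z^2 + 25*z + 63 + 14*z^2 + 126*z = -4*a^3 + 48*a^2 - 116*a + z^2*(16 - 8*a) + z*(12*a^2 - 100*a + 152) + 72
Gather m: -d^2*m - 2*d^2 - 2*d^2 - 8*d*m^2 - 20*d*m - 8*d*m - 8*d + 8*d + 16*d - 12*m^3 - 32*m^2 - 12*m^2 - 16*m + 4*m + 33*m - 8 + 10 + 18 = -4*d^2 + 16*d - 12*m^3 + m^2*(-8*d - 44) + m*(-d^2 - 28*d + 21) + 20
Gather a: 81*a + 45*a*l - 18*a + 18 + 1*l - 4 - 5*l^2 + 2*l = a*(45*l + 63) - 5*l^2 + 3*l + 14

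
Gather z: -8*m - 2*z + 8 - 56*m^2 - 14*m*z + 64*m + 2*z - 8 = -56*m^2 - 14*m*z + 56*m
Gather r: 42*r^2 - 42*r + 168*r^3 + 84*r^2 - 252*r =168*r^3 + 126*r^2 - 294*r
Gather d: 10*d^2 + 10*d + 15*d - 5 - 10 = 10*d^2 + 25*d - 15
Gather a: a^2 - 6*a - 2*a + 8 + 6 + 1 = a^2 - 8*a + 15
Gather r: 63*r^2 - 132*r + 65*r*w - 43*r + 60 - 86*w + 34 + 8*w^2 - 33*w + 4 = 63*r^2 + r*(65*w - 175) + 8*w^2 - 119*w + 98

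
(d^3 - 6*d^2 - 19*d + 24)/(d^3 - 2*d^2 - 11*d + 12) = (d - 8)/(d - 4)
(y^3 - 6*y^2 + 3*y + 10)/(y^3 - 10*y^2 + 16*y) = (y^2 - 4*y - 5)/(y*(y - 8))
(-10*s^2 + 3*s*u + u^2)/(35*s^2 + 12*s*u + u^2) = (-2*s + u)/(7*s + u)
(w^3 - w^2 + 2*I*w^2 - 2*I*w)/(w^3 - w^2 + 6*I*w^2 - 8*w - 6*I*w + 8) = w/(w + 4*I)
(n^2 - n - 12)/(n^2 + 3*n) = (n - 4)/n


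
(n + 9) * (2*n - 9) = 2*n^2 + 9*n - 81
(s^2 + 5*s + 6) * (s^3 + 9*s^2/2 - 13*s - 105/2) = s^5 + 19*s^4/2 + 31*s^3/2 - 181*s^2/2 - 681*s/2 - 315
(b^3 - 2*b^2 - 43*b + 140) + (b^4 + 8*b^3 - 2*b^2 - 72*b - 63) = b^4 + 9*b^3 - 4*b^2 - 115*b + 77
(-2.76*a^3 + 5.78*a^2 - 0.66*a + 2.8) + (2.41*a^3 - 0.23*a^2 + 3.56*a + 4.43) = -0.35*a^3 + 5.55*a^2 + 2.9*a + 7.23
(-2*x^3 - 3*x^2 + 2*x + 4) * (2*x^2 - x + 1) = -4*x^5 - 4*x^4 + 5*x^3 + 3*x^2 - 2*x + 4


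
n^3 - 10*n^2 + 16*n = n*(n - 8)*(n - 2)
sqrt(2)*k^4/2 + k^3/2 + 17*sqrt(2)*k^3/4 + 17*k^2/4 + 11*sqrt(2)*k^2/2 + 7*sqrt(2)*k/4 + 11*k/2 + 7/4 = (k/2 + 1/2)*(k + 7)*(k + sqrt(2)/2)*(sqrt(2)*k + sqrt(2)/2)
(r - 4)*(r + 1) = r^2 - 3*r - 4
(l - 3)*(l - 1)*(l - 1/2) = l^3 - 9*l^2/2 + 5*l - 3/2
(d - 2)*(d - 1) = d^2 - 3*d + 2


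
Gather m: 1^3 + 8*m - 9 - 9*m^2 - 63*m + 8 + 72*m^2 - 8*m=63*m^2 - 63*m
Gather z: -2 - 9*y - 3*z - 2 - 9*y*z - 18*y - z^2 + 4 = -27*y - z^2 + z*(-9*y - 3)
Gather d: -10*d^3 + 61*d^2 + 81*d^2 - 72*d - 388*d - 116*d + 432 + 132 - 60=-10*d^3 + 142*d^2 - 576*d + 504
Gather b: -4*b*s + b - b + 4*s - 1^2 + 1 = -4*b*s + 4*s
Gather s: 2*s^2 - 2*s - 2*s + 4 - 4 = 2*s^2 - 4*s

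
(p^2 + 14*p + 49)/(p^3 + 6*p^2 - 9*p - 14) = (p + 7)/(p^2 - p - 2)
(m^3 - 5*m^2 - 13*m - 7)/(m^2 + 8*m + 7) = (m^2 - 6*m - 7)/(m + 7)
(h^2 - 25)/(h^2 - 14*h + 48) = (h^2 - 25)/(h^2 - 14*h + 48)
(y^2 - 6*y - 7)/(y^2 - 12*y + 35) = (y + 1)/(y - 5)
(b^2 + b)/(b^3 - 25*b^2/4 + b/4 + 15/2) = 4*b/(4*b^2 - 29*b + 30)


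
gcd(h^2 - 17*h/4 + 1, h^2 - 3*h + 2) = 1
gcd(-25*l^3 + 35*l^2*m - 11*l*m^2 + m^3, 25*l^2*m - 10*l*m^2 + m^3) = 25*l^2 - 10*l*m + m^2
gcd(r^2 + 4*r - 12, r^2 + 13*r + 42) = r + 6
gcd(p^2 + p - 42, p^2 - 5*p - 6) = p - 6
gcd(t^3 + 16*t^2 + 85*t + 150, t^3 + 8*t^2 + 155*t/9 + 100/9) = t + 5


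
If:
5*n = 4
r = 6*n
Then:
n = 4/5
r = 24/5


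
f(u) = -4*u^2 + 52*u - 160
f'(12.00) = -44.00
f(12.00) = -112.00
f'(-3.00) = 76.00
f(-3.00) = -352.00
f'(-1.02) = 60.16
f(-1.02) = -217.20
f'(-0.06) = 52.48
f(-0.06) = -163.13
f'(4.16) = 18.72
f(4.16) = -12.90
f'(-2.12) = 68.96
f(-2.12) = -288.22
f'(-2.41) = 71.28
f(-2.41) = -308.55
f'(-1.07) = 60.56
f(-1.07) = -220.22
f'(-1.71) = 65.68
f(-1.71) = -260.62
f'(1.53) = 39.76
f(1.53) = -89.80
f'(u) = 52 - 8*u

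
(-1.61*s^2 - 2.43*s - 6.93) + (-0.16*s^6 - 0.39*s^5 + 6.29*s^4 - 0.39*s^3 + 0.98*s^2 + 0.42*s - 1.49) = -0.16*s^6 - 0.39*s^5 + 6.29*s^4 - 0.39*s^3 - 0.63*s^2 - 2.01*s - 8.42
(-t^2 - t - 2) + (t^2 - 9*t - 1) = -10*t - 3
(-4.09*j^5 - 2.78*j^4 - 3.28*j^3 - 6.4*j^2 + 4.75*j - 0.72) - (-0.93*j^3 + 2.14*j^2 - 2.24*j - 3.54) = -4.09*j^5 - 2.78*j^4 - 2.35*j^3 - 8.54*j^2 + 6.99*j + 2.82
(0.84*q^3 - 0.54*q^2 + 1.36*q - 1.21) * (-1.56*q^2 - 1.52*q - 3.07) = -1.3104*q^5 - 0.4344*q^4 - 3.8796*q^3 + 1.4782*q^2 - 2.336*q + 3.7147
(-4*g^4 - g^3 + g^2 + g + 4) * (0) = 0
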